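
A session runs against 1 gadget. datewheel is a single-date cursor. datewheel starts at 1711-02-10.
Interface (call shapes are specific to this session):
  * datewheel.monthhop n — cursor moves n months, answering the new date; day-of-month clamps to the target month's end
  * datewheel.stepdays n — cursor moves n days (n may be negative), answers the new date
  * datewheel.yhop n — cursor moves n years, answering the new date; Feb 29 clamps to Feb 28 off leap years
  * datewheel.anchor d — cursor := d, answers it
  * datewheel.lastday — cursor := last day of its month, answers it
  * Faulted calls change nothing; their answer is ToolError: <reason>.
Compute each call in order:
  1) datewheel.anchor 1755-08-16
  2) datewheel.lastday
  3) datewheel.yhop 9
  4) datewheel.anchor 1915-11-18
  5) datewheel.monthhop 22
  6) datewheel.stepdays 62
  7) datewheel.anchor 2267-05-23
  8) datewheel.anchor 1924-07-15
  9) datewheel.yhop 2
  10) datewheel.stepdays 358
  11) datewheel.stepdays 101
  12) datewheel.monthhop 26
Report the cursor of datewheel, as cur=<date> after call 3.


Answer: cur=1764-08-31

Derivation:
Next I call datewheel.anchor with d='1755-08-16', and see 1755-08-16.
Calling datewheel.lastday, — result: 1755-08-31.
I use datewheel.yhop with n='9', which returns 1764-08-31.
Then datewheel.anchor with d='1915-11-18', and get 1915-11-18.
Now I run datewheel.monthhop with n='22', which returns 1917-09-18.
I run datewheel.stepdays with n='62': 1917-11-19.
Next I call datewheel.anchor with d='2267-05-23': 2267-05-23.
I use datewheel.anchor with d='1924-07-15', and observe 1924-07-15.
I invoke datewheel.yhop with n='2', yielding 1926-07-15.
Invoking datewheel.stepdays with n='358', → 1927-07-08.
Using datewheel.stepdays with n='101', and see 1927-10-17.
Invoking datewheel.monthhop with n='26', and see 1929-12-17.


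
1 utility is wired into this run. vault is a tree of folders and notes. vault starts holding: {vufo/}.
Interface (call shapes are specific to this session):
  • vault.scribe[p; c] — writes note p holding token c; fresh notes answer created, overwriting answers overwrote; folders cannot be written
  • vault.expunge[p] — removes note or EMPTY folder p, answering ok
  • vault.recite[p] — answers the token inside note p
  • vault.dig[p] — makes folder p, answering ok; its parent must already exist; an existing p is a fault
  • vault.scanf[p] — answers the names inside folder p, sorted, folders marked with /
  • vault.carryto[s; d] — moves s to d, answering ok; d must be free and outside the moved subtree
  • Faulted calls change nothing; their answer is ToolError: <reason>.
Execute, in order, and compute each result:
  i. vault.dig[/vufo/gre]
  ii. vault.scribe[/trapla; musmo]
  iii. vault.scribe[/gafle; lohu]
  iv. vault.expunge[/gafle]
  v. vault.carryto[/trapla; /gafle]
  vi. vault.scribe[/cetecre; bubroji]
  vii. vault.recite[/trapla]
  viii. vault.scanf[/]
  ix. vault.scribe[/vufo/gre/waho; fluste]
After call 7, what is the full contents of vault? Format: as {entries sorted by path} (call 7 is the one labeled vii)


$ dig p=/vufo/gre
= ok
$ scribe p=/trapla c=musmo
= created
$ scribe p=/gafle c=lohu
= created
$ expunge p=/gafle
= ok
$ carryto s=/trapla d=/gafle
= ok
$ scribe p=/cetecre c=bubroji
= created
$ recite p=/trapla
= ToolError: not found
$ scanf p=/
= [cetecre, gafle, vufo/]
$ scribe p=/vufo/gre/waho c=fluste
= created

Answer: {cetecre=bubroji, gafle=musmo, vufo/, vufo/gre/}


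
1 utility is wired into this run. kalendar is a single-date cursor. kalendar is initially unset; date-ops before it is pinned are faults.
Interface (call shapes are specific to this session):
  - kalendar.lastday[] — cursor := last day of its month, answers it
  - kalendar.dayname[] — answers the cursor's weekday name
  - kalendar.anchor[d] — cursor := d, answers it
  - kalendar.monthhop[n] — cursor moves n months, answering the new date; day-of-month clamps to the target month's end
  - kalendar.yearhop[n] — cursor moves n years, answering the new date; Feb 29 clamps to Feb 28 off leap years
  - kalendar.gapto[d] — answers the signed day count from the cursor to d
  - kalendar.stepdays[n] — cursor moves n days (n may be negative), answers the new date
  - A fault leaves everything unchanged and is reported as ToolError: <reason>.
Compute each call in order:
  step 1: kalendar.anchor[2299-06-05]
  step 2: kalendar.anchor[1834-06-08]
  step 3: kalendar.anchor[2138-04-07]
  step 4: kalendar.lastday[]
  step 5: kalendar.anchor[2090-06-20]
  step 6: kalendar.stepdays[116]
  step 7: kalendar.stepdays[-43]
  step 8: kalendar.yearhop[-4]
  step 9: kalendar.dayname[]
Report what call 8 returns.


CALL kalendar.anchor[d→2299-06-05]
RET  2299-06-05
CALL kalendar.anchor[d→1834-06-08]
RET  1834-06-08
CALL kalendar.anchor[d→2138-04-07]
RET  2138-04-07
CALL kalendar.lastday[]
RET  2138-04-30
CALL kalendar.anchor[d→2090-06-20]
RET  2090-06-20
CALL kalendar.stepdays[n→116]
RET  2090-10-14
CALL kalendar.stepdays[n→-43]
RET  2090-09-01
CALL kalendar.yearhop[n→-4]
RET  2086-09-01
CALL kalendar.dayname[]
RET  Sunday

Answer: 2086-09-01


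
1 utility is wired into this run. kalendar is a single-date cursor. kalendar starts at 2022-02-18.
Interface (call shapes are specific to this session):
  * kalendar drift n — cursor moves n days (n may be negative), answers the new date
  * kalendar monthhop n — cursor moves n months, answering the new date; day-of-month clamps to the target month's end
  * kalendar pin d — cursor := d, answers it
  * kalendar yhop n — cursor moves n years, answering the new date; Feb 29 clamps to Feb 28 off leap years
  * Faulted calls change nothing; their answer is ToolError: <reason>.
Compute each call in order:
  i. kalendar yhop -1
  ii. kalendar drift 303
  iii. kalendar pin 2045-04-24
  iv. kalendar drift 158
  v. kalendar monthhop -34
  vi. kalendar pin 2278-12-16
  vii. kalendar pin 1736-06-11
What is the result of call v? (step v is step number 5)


Answer: 2042-11-29

Derivation:
$ kalendar yhop n=-1
= 2021-02-18
$ kalendar drift n=303
= 2021-12-18
$ kalendar pin d=2045-04-24
= 2045-04-24
$ kalendar drift n=158
= 2045-09-29
$ kalendar monthhop n=-34
= 2042-11-29
$ kalendar pin d=2278-12-16
= 2278-12-16
$ kalendar pin d=1736-06-11
= 1736-06-11


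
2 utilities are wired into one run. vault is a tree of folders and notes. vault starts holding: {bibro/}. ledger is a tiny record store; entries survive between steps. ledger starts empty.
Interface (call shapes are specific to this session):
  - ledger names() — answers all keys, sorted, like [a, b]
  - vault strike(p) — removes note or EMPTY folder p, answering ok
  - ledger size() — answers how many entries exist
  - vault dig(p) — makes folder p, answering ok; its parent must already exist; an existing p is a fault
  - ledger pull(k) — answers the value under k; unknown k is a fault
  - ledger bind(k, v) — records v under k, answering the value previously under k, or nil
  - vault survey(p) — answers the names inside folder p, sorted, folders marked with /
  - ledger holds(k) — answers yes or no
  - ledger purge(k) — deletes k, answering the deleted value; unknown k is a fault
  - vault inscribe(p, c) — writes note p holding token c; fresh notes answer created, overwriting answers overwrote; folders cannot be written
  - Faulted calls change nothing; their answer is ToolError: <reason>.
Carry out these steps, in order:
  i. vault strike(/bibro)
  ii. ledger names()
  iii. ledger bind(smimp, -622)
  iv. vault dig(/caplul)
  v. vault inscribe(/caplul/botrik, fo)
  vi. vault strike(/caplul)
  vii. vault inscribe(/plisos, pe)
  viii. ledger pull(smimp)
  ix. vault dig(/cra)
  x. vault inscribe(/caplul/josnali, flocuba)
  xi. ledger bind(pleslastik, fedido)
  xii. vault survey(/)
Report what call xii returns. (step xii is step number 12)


Answer: [caplul/, cra/, plisos]

Derivation:
→ vault strike(p=/bibro)
← ok
→ ledger names()
← []
→ ledger bind(k=smimp, v=-622)
← nil
→ vault dig(p=/caplul)
← ok
→ vault inscribe(p=/caplul/botrik, c=fo)
← created
→ vault strike(p=/caplul)
← ToolError: not empty
→ vault inscribe(p=/plisos, c=pe)
← created
→ ledger pull(k=smimp)
← -622
→ vault dig(p=/cra)
← ok
→ vault inscribe(p=/caplul/josnali, c=flocuba)
← created
→ ledger bind(k=pleslastik, v=fedido)
← nil
→ vault survey(p=/)
← [caplul/, cra/, plisos]


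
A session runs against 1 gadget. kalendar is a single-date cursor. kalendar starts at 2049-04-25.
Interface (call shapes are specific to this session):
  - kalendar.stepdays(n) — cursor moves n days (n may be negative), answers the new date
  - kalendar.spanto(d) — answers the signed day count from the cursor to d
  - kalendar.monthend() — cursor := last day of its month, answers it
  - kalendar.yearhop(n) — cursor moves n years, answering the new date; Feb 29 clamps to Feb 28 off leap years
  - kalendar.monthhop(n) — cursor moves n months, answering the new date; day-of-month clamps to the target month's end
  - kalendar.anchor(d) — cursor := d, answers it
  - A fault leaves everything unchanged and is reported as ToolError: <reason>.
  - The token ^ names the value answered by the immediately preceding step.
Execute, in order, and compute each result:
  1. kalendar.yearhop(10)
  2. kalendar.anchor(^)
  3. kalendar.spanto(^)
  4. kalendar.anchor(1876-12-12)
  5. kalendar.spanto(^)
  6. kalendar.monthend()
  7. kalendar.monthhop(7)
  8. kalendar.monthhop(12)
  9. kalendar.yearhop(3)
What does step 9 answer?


> yearhop n='10'
[out] 2059-04-25
> anchor d='^'
[out] 2059-04-25
> spanto d='^'
[out] 0
> anchor d='1876-12-12'
[out] 1876-12-12
> spanto d='^'
[out] 0
> monthend
[out] 1876-12-31
> monthhop n='7'
[out] 1877-07-31
> monthhop n='12'
[out] 1878-07-31
> yearhop n='3'
[out] 1881-07-31

Answer: 1881-07-31


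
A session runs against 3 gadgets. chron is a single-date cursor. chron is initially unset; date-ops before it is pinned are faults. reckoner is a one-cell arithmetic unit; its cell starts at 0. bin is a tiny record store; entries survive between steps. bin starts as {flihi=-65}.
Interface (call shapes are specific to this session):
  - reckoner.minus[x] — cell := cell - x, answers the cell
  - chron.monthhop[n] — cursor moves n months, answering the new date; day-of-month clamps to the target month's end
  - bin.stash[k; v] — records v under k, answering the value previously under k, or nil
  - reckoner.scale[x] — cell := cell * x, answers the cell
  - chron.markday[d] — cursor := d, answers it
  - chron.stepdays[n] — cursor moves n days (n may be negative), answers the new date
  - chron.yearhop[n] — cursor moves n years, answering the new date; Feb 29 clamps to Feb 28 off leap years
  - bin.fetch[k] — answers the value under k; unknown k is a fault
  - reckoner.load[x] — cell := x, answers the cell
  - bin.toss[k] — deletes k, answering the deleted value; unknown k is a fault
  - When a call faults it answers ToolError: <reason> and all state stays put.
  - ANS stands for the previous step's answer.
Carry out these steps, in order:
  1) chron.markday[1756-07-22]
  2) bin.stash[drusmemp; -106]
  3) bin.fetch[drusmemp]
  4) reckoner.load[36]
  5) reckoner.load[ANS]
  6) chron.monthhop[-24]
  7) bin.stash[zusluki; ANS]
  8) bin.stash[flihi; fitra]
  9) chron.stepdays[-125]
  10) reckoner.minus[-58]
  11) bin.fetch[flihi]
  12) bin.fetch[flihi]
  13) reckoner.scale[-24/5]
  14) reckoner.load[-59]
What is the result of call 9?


~$ chron.markday d: 1756-07-22
[out] 1756-07-22
~$ bin.stash k: drusmemp v: -106
[out] nil
~$ bin.fetch k: drusmemp
[out] -106
~$ reckoner.load x: 36
[out] 36
~$ reckoner.load x: ANS
[out] 36
~$ chron.monthhop n: -24
[out] 1754-07-22
~$ bin.stash k: zusluki v: ANS
[out] nil
~$ bin.stash k: flihi v: fitra
[out] -65
~$ chron.stepdays n: -125
[out] 1754-03-19
~$ reckoner.minus x: -58
[out] 94
~$ bin.fetch k: flihi
[out] fitra
~$ bin.fetch k: flihi
[out] fitra
~$ reckoner.scale x: -24/5
[out] -2256/5
~$ reckoner.load x: -59
[out] -59

Answer: 1754-03-19


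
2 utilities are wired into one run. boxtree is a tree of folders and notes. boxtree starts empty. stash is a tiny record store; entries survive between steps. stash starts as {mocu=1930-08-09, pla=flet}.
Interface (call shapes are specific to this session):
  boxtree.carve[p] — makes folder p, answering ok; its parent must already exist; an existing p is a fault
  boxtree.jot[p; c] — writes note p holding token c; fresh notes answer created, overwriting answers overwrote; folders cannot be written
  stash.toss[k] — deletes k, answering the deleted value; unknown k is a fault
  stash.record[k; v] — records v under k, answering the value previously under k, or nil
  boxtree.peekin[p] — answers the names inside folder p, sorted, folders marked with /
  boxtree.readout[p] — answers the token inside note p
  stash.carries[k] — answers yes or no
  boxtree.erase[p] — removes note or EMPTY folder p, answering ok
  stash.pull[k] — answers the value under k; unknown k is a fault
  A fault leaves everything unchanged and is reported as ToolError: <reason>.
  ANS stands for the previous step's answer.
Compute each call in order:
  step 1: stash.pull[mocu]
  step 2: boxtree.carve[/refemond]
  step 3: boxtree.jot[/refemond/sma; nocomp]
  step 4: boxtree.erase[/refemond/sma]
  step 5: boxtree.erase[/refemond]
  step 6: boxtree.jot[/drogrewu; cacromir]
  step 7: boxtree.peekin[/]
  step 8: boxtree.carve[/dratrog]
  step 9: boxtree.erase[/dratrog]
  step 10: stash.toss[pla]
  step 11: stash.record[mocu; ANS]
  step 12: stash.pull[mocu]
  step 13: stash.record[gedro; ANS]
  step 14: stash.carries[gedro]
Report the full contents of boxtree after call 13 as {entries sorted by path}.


Answer: {drogrewu=cacromir}

Derivation:
# stash.pull(k=mocu) => 1930-08-09
# boxtree.carve(p=/refemond) => ok
# boxtree.jot(p=/refemond/sma, c=nocomp) => created
# boxtree.erase(p=/refemond/sma) => ok
# boxtree.erase(p=/refemond) => ok
# boxtree.jot(p=/drogrewu, c=cacromir) => created
# boxtree.peekin(p=/) => [drogrewu]
# boxtree.carve(p=/dratrog) => ok
# boxtree.erase(p=/dratrog) => ok
# stash.toss(k=pla) => flet
# stash.record(k=mocu, v=ANS) => 1930-08-09
# stash.pull(k=mocu) => flet
# stash.record(k=gedro, v=ANS) => nil
# stash.carries(k=gedro) => yes


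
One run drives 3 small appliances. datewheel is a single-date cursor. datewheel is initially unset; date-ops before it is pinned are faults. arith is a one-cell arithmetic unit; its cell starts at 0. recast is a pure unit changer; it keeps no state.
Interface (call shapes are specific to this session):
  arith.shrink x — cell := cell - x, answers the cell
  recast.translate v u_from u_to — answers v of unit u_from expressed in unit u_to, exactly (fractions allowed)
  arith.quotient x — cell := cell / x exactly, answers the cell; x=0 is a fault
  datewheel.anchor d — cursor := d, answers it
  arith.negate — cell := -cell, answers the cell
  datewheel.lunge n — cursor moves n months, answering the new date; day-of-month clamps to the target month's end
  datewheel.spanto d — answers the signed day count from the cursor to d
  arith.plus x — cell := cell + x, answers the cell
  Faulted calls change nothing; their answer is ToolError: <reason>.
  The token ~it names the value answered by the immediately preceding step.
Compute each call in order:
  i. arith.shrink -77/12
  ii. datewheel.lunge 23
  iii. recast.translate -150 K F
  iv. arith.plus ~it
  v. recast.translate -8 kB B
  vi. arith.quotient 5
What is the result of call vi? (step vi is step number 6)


% arith.shrink x=-77/12
  77/12
% datewheel.lunge n=23
  ToolError: no date set
% recast.translate v=-150 u_from=K u_to=F
  -72967/100
% arith.plus x=~it
  -54244/75
% recast.translate v=-8 u_from=kB u_to=B
  -8000
% arith.quotient x=5
  -54244/375

Answer: -54244/375


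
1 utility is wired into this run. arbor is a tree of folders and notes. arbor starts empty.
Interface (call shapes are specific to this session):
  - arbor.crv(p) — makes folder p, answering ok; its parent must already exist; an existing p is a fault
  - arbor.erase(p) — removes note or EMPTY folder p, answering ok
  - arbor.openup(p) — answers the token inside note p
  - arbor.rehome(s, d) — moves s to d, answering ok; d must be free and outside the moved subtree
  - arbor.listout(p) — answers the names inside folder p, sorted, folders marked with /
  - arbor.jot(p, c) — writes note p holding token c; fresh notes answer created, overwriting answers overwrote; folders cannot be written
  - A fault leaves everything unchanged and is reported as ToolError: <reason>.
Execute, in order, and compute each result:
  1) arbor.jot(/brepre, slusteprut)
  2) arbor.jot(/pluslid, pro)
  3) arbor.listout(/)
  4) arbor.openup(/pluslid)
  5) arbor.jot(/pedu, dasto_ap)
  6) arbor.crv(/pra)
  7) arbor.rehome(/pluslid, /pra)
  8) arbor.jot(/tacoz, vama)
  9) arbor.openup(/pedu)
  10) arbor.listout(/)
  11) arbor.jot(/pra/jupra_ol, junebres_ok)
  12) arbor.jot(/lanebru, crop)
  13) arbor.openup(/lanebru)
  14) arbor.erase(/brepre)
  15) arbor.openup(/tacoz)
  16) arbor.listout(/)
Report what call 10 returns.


Answer: [brepre, pedu, pluslid, pra/, tacoz]

Derivation:
·→ arbor.jot(p=/brepre, c=slusteprut)
·← created
·→ arbor.jot(p=/pluslid, c=pro)
·← created
·→ arbor.listout(p=/)
·← [brepre, pluslid]
·→ arbor.openup(p=/pluslid)
·← pro
·→ arbor.jot(p=/pedu, c=dasto_ap)
·← created
·→ arbor.crv(p=/pra)
·← ok
·→ arbor.rehome(s=/pluslid, d=/pra)
·← ToolError: exists
·→ arbor.jot(p=/tacoz, c=vama)
·← created
·→ arbor.openup(p=/pedu)
·← dasto_ap
·→ arbor.listout(p=/)
·← [brepre, pedu, pluslid, pra/, tacoz]
·→ arbor.jot(p=/pra/jupra_ol, c=junebres_ok)
·← created
·→ arbor.jot(p=/lanebru, c=crop)
·← created
·→ arbor.openup(p=/lanebru)
·← crop
·→ arbor.erase(p=/brepre)
·← ok
·→ arbor.openup(p=/tacoz)
·← vama
·→ arbor.listout(p=/)
·← [lanebru, pedu, pluslid, pra/, tacoz]


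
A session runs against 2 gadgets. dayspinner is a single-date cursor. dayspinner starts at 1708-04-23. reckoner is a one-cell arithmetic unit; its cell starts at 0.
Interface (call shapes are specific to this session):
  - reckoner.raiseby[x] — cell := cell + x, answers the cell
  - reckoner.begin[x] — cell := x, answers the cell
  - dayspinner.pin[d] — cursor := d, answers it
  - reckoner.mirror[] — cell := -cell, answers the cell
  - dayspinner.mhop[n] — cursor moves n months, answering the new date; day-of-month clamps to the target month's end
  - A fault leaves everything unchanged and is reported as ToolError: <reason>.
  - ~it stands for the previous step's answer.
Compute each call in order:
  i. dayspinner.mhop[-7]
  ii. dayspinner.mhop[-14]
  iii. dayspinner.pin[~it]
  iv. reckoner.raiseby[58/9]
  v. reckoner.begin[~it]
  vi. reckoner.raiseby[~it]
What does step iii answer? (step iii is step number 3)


→ dayspinner.mhop(n: -7)
← 1707-09-23
→ dayspinner.mhop(n: -14)
← 1706-07-23
→ dayspinner.pin(d: ~it)
← 1706-07-23
→ reckoner.raiseby(x: 58/9)
← 58/9
→ reckoner.begin(x: ~it)
← 58/9
→ reckoner.raiseby(x: ~it)
← 116/9

Answer: 1706-07-23


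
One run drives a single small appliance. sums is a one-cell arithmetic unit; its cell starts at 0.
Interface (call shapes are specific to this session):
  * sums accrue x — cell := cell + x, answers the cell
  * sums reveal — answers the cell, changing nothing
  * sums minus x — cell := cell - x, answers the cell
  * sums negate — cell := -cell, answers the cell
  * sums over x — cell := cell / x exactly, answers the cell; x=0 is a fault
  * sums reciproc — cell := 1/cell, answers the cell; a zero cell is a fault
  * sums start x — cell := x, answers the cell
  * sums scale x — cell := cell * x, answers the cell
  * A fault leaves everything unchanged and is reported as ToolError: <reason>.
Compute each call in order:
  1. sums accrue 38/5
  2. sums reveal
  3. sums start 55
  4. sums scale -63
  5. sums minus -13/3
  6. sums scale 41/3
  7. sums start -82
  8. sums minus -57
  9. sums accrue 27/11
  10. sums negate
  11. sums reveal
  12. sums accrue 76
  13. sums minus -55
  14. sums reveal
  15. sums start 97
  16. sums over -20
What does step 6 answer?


Answer: -425662/9

Derivation:
-- sums accrue(x: 38/5) == 38/5
-- sums reveal() == 38/5
-- sums start(x: 55) == 55
-- sums scale(x: -63) == -3465
-- sums minus(x: -13/3) == -10382/3
-- sums scale(x: 41/3) == -425662/9
-- sums start(x: -82) == -82
-- sums minus(x: -57) == -25
-- sums accrue(x: 27/11) == -248/11
-- sums negate() == 248/11
-- sums reveal() == 248/11
-- sums accrue(x: 76) == 1084/11
-- sums minus(x: -55) == 1689/11
-- sums reveal() == 1689/11
-- sums start(x: 97) == 97
-- sums over(x: -20) == -97/20


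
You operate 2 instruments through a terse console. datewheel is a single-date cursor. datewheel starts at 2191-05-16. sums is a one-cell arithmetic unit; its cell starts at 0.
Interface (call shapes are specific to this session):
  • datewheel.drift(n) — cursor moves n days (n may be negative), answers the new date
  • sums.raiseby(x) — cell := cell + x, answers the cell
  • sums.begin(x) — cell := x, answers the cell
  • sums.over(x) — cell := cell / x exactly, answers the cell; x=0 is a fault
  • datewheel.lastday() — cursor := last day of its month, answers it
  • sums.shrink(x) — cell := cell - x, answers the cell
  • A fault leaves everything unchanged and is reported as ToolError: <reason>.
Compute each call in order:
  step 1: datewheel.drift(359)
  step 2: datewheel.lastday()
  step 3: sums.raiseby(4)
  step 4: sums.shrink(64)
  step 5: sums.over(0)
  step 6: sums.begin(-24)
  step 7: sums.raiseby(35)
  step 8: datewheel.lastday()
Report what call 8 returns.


Answer: 2192-05-31

Derivation:
-- datewheel.drift(359) ~> 2192-05-09
-- datewheel.lastday() ~> 2192-05-31
-- sums.raiseby(4) ~> 4
-- sums.shrink(64) ~> -60
-- sums.over(0) ~> ToolError: division by zero
-- sums.begin(-24) ~> -24
-- sums.raiseby(35) ~> 11
-- datewheel.lastday() ~> 2192-05-31


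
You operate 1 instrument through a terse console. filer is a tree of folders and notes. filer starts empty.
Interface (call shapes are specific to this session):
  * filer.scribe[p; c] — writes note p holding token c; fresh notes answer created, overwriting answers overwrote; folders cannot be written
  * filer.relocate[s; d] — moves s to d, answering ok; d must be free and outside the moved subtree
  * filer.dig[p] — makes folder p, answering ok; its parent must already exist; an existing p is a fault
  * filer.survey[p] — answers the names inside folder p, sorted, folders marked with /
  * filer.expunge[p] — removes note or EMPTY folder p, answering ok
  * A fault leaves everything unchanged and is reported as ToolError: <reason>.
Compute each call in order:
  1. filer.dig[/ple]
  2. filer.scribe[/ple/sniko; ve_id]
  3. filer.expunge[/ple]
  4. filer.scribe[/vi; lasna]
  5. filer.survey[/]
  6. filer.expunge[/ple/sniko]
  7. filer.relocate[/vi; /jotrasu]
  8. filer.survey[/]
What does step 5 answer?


Answer: [ple/, vi]

Derivation:
Calling filer.dig using p=/ple, which returns ok.
Invoking filer.scribe using p=/ple/sniko, c=ve_id, giving created.
Invoking filer.expunge using p=/ple, yielding ToolError: not empty.
I call filer.scribe using p=/vi, c=lasna, → created.
I run filer.survey using p=/, — result: [ple/, vi].
I invoke filer.expunge using p=/ple/sniko, — result: ok.
Calling filer.relocate using s=/vi, d=/jotrasu, giving ok.
Then filer.survey using p=/, which returns [jotrasu, ple/].


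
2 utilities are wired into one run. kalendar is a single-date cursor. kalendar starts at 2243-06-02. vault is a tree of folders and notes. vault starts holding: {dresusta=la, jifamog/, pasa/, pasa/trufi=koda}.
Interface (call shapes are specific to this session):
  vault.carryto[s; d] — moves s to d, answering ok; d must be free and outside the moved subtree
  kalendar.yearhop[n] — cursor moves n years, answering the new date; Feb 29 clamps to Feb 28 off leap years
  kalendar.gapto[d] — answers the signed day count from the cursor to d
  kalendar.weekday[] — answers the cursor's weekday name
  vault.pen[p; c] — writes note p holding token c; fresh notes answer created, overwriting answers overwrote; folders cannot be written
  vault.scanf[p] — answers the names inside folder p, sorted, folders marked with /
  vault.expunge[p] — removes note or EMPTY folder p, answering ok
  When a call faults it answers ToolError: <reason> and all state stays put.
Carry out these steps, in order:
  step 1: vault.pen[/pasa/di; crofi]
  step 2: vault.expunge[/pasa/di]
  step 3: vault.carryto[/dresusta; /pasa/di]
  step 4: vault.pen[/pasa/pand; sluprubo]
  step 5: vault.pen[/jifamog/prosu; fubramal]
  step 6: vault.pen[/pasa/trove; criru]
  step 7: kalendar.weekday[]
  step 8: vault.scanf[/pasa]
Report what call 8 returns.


! 1. vault.pen(p='/pasa/di', c='crofi') => created
! 2. vault.expunge(p='/pasa/di') => ok
! 3. vault.carryto(s='/dresusta', d='/pasa/di') => ok
! 4. vault.pen(p='/pasa/pand', c='sluprubo') => created
! 5. vault.pen(p='/jifamog/prosu', c='fubramal') => created
! 6. vault.pen(p='/pasa/trove', c='criru') => created
! 7. kalendar.weekday() => Friday
! 8. vault.scanf(p='/pasa') => [di, pand, trove, trufi]

Answer: [di, pand, trove, trufi]


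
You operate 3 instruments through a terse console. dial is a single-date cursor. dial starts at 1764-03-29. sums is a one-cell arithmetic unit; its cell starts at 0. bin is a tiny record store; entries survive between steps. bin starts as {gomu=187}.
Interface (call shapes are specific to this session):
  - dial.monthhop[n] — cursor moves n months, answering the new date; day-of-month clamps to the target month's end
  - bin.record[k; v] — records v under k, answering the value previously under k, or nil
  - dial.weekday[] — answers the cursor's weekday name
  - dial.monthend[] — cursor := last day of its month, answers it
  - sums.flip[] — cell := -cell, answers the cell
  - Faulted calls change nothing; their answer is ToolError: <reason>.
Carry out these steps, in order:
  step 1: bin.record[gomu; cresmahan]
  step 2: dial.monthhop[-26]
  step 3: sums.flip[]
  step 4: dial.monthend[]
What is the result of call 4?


Answer: 1762-01-31

Derivation:
==> bin.record(k: gomu, v: cresmahan)
<== 187
==> dial.monthhop(n: -26)
<== 1762-01-29
==> sums.flip()
<== 0
==> dial.monthend()
<== 1762-01-31


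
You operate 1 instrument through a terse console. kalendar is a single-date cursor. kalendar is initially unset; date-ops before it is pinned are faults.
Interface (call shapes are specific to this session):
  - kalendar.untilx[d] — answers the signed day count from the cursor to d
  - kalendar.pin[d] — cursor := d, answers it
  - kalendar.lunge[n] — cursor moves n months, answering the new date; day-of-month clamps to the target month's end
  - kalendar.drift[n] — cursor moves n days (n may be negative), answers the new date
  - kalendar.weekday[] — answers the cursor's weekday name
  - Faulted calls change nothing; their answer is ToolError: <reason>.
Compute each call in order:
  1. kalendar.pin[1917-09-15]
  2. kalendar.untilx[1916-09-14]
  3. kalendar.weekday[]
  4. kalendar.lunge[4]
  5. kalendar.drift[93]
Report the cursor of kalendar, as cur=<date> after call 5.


I run kalendar.pin(d: 1917-09-15), which returns 1917-09-15.
I invoke kalendar.untilx(d: 1916-09-14), giving -366.
Then kalendar.weekday, giving Saturday.
I run kalendar.lunge(n: 4), giving 1918-01-15.
I run kalendar.drift(n: 93), and get 1918-04-18.

Answer: cur=1918-04-18


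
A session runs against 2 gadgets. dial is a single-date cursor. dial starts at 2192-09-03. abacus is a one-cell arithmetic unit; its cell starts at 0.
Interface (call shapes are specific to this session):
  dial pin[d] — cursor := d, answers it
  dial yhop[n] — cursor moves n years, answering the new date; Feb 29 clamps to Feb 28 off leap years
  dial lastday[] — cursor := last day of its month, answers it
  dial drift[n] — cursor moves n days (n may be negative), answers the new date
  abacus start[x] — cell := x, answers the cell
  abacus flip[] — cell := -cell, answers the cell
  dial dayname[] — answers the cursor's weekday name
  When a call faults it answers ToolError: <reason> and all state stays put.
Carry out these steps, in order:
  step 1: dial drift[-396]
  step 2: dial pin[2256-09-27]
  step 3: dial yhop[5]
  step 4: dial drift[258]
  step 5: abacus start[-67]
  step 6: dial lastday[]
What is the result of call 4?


Do: dial drift[-396]
See: 2191-08-04
Do: dial pin[2256-09-27]
See: 2256-09-27
Do: dial yhop[5]
See: 2261-09-27
Do: dial drift[258]
See: 2262-06-12
Do: abacus start[-67]
See: -67
Do: dial lastday[]
See: 2262-06-30

Answer: 2262-06-12


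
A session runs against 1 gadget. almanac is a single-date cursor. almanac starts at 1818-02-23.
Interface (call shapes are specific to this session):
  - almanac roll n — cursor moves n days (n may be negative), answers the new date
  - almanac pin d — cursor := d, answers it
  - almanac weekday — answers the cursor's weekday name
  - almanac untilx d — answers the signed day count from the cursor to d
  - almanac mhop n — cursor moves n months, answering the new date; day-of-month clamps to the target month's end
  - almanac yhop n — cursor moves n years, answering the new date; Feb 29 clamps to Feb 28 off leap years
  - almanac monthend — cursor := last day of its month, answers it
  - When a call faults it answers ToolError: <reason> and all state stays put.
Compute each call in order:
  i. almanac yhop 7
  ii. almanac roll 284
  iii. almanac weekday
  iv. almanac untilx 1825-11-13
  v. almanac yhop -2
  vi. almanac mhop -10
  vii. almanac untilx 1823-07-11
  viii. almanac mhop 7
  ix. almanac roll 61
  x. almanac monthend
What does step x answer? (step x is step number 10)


# almanac yhop(n=7) == 1825-02-23
# almanac roll(n=284) == 1825-12-04
# almanac weekday() == Sunday
# almanac untilx(d=1825-11-13) == -21
# almanac yhop(n=-2) == 1823-12-04
# almanac mhop(n=-10) == 1823-02-04
# almanac untilx(d=1823-07-11) == 157
# almanac mhop(n=7) == 1823-09-04
# almanac roll(n=61) == 1823-11-04
# almanac monthend() == 1823-11-30

Answer: 1823-11-30


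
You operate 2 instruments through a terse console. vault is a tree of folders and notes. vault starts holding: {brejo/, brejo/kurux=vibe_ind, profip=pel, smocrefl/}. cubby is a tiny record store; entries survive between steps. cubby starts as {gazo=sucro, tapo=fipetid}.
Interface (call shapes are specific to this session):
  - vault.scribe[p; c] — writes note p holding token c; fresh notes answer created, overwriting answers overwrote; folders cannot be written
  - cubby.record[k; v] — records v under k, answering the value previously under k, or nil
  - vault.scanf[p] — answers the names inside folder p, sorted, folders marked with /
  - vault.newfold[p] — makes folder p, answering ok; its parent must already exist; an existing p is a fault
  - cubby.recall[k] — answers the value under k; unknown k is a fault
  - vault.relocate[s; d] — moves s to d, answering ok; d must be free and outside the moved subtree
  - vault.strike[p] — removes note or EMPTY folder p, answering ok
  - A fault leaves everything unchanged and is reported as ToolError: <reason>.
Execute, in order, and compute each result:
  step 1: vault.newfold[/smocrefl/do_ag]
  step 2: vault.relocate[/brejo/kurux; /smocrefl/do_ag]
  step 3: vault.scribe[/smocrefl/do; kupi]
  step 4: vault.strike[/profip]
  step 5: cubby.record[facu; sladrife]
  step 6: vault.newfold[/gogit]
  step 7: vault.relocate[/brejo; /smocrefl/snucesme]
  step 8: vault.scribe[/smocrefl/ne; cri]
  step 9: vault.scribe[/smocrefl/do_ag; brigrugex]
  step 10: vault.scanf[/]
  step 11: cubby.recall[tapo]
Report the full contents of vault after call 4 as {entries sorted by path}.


Answer: {brejo/, brejo/kurux=vibe_ind, smocrefl/, smocrefl/do=kupi, smocrefl/do_ag/}

Derivation:
! 1. vault.newfold(p='/smocrefl/do_ag') -> ok
! 2. vault.relocate(s='/brejo/kurux', d='/smocrefl/do_ag') -> ToolError: exists
! 3. vault.scribe(p='/smocrefl/do', c='kupi') -> created
! 4. vault.strike(p='/profip') -> ok
! 5. cubby.record(k='facu', v='sladrife') -> nil
! 6. vault.newfold(p='/gogit') -> ok
! 7. vault.relocate(s='/brejo', d='/smocrefl/snucesme') -> ok
! 8. vault.scribe(p='/smocrefl/ne', c='cri') -> created
! 9. vault.scribe(p='/smocrefl/do_ag', c='brigrugex') -> ToolError: is a directory
! 10. vault.scanf(p='/') -> [gogit/, smocrefl/]
! 11. cubby.recall(k='tapo') -> fipetid


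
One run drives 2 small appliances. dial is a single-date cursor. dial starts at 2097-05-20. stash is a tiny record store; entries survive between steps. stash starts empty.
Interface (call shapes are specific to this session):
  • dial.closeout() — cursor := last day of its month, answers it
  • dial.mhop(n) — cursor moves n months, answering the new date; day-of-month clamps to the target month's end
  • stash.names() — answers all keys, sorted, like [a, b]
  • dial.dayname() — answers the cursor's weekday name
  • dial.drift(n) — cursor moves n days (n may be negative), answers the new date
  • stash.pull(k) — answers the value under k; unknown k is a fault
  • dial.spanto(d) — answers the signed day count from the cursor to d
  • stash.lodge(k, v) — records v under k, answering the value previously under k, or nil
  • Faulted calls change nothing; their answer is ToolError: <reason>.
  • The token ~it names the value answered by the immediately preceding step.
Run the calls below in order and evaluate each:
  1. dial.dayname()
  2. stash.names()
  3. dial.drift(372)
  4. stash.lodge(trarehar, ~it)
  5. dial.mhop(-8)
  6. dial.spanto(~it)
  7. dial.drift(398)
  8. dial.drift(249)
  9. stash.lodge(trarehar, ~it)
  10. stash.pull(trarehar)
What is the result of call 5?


Act: dial.dayname[]
Obs: Monday
Act: stash.names[]
Obs: []
Act: dial.drift[372]
Obs: 2098-05-27
Act: stash.lodge[trarehar; ~it]
Obs: nil
Act: dial.mhop[-8]
Obs: 2097-09-27
Act: dial.spanto[~it]
Obs: 0
Act: dial.drift[398]
Obs: 2098-10-30
Act: dial.drift[249]
Obs: 2099-07-06
Act: stash.lodge[trarehar; ~it]
Obs: 2098-05-27
Act: stash.pull[trarehar]
Obs: 2099-07-06

Answer: 2097-09-27


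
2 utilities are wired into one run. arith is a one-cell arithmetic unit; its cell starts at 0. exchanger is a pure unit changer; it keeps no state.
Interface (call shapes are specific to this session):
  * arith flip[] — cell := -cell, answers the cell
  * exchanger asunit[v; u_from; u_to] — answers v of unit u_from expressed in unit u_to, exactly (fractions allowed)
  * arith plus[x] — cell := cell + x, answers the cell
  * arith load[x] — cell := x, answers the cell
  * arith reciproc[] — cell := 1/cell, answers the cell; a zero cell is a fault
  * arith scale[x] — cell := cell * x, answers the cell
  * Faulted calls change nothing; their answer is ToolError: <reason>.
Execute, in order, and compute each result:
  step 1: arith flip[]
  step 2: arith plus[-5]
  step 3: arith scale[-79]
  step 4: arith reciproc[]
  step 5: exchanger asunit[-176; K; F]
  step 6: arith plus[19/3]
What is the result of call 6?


Answer: 7508/1185

Derivation:
I call arith flip, and see 0.
I call arith plus(x='-5'), yielding -5.
Calling arith scale(x='-79'), yielding 395.
I use arith reciproc(), yielding 1/395.
Now I run exchanger asunit(v='-176', u_from='K', u_to='F'), — result: -77647/100.
Invoking arith plus(x='19/3'), giving 7508/1185.


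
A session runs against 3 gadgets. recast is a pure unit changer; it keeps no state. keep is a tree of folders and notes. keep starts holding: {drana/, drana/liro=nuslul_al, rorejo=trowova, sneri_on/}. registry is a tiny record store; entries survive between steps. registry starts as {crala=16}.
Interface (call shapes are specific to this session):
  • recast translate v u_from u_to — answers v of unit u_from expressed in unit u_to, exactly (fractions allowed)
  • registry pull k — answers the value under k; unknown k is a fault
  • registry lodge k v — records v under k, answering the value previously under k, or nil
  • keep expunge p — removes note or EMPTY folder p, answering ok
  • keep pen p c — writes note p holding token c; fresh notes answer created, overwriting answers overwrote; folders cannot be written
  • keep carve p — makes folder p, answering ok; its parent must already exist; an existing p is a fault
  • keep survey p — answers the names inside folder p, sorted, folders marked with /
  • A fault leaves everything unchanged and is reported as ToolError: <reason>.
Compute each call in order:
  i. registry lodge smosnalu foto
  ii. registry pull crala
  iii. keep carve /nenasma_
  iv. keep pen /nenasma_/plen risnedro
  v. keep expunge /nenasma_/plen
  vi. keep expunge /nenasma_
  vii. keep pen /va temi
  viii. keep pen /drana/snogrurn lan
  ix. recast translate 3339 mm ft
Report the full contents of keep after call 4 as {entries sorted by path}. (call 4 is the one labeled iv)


·→ registry lodge(k: smosnalu, v: foto)
·← nil
·→ registry pull(k: crala)
·← 16
·→ keep carve(p: /nenasma_)
·← ok
·→ keep pen(p: /nenasma_/plen, c: risnedro)
·← created
·→ keep expunge(p: /nenasma_/plen)
·← ok
·→ keep expunge(p: /nenasma_)
·← ok
·→ keep pen(p: /va, c: temi)
·← created
·→ keep pen(p: /drana/snogrurn, c: lan)
·← created
·→ recast translate(v: 3339, u_from: mm, u_to: ft)
·← 5565/508

Answer: {drana/, drana/liro=nuslul_al, nenasma_/, nenasma_/plen=risnedro, rorejo=trowova, sneri_on/}


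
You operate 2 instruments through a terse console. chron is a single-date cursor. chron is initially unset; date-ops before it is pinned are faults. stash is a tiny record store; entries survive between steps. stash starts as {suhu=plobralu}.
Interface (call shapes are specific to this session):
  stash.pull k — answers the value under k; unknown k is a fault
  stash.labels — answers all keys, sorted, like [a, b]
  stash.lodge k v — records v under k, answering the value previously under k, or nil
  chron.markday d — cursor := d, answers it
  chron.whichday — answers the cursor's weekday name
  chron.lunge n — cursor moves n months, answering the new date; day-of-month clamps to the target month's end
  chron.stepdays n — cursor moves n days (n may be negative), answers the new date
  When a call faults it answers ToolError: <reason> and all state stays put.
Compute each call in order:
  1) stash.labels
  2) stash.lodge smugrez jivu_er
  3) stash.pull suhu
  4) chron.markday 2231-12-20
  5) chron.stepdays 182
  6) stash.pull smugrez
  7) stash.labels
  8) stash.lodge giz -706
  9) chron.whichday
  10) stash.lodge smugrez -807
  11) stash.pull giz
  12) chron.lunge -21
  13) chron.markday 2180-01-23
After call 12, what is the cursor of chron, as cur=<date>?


CALL stash.labels[]
RET  [suhu]
CALL stash.lodge[k: smugrez; v: jivu_er]
RET  nil
CALL stash.pull[k: suhu]
RET  plobralu
CALL chron.markday[d: 2231-12-20]
RET  2231-12-20
CALL chron.stepdays[n: 182]
RET  2232-06-19
CALL stash.pull[k: smugrez]
RET  jivu_er
CALL stash.labels[]
RET  [smugrez, suhu]
CALL stash.lodge[k: giz; v: -706]
RET  nil
CALL chron.whichday[]
RET  Tuesday
CALL stash.lodge[k: smugrez; v: -807]
RET  jivu_er
CALL stash.pull[k: giz]
RET  -706
CALL chron.lunge[n: -21]
RET  2230-09-19
CALL chron.markday[d: 2180-01-23]
RET  2180-01-23

Answer: cur=2230-09-19


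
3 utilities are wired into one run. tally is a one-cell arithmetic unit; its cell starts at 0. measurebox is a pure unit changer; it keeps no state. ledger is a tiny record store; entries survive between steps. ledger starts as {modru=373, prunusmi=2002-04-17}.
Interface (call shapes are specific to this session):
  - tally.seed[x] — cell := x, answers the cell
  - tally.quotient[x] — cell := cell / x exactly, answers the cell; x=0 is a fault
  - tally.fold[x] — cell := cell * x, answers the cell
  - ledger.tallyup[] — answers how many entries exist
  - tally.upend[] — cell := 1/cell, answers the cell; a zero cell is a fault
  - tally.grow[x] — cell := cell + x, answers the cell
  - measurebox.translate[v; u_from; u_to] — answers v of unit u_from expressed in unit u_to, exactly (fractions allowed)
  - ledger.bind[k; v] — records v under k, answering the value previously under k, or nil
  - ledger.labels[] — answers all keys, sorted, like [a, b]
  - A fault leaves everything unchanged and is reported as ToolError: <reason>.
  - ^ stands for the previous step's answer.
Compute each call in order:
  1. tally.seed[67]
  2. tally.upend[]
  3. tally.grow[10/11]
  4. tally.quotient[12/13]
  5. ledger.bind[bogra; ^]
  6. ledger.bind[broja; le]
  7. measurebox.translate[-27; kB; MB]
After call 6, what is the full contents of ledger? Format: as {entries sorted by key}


Answer: {bogra=2951/2948, broja=le, modru=373, prunusmi=2002-04-17}

Derivation:
I run tally.seed(x='67'), and get 67.
Next I call tally.upend: 1/67.
I call tally.grow(x='10/11'), → 681/737.
Next I call tally.quotient(x='12/13'), — result: 2951/2948.
Now I run ledger.bind(k='bogra', v='^'): nil.
I run ledger.bind(k='broja', v='le'), which returns nil.
I try measurebox.translate(v='-27', u_from='kB', u_to='MB'), and see -27/1000.
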